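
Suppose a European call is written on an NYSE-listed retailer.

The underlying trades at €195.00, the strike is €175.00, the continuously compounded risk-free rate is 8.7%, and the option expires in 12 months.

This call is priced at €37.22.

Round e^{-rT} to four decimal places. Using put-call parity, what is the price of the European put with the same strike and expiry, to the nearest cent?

e^(−rT) = e^(−0.087·1) = 0.9167
Put-call parity: C − P = S − K·e^(−rT) = 195 − 175·0.9167 = 195 − 160.4225 = 34.5775
P = C − (C − P) = 37.22 − (34.5775) = 2.6425

€2.64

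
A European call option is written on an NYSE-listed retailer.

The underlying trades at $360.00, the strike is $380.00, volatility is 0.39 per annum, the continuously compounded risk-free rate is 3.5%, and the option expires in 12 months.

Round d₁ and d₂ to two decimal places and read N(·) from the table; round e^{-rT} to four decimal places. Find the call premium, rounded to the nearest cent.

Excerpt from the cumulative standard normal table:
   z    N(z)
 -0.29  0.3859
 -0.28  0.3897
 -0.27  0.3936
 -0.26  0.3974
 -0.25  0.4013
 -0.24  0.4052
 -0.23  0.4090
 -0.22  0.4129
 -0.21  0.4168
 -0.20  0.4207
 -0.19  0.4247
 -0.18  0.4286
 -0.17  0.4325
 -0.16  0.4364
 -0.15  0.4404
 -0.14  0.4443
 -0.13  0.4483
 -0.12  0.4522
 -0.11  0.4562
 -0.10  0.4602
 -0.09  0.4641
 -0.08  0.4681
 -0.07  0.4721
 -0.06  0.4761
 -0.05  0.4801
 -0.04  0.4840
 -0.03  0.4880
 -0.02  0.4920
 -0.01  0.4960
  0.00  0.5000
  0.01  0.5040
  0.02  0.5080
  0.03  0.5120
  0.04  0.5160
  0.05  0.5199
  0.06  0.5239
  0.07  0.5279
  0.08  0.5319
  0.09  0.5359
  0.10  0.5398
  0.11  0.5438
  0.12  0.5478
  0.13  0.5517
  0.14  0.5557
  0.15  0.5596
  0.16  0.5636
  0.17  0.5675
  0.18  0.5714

$52.78

σ√T = 0.39 × 1.0000 = 0.3900
ln(S/K) + (r + σ²/2)T = ln(360/380) + (0.035 + 0.39²/2)·1 = -0.0541 + 0.1111 = 0.0570
d₁ = 0.0570 / 0.3900 = 0.1461 which rounds to 0.15
d₂ = d₁ − σ√T = 0.1461 − 0.3900 = -0.2439 which rounds to -0.24
e^(−rT) = e^(−0.035·1) = 0.9656
N(d₁) = N(0.15) = 0.5596;  N(d₂) = N(-0.24) = 0.4052
C = 360·0.5596 − 380·0.9656·0.4052 = 201.4560 − 148.6792 = 52.7768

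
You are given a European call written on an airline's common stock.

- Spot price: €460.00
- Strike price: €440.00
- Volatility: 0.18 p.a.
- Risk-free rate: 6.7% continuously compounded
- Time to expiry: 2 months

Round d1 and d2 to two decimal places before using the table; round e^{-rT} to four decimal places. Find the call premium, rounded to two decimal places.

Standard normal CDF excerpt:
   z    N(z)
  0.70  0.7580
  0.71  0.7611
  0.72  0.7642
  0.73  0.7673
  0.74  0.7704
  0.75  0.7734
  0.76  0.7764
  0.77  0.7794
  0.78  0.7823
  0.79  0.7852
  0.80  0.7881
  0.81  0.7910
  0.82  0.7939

σ√T = 0.18 × 0.4082 = 0.0735
d₁ = [ln(460/440) + (0.067 + 0.18²/2)·0.1667] / 0.0735 = [0.0445 + 0.0139] / 0.0735 = 0.7936 ≈ 0.79
d₂ = d₁ − σ√T = 0.7936 − 0.0735 = 0.7201 ≈ 0.72
exp(−rT) = exp(−0.067·0.1667) = 0.9889
N(d₁) = N(0.79) = 0.7852;  N(d₂) = N(0.72) = 0.7642
C = 460·0.7852 − 440·0.9889·0.7642 = 361.1920 − 332.5156 = 28.6764

€28.68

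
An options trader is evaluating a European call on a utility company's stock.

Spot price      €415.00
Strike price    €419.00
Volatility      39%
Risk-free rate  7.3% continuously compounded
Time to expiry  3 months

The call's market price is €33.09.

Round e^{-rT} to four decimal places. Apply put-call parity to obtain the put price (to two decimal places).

€29.51

e^(−rT) = e^(−0.073·0.25) = 0.9819
Put-call parity: C − P = S − K·e^(−rT) = 415 − 419·0.9819 = 415 − 411.4161 = 3.5839
P = C − (C − P) = 33.09 − (3.5839) = 29.5061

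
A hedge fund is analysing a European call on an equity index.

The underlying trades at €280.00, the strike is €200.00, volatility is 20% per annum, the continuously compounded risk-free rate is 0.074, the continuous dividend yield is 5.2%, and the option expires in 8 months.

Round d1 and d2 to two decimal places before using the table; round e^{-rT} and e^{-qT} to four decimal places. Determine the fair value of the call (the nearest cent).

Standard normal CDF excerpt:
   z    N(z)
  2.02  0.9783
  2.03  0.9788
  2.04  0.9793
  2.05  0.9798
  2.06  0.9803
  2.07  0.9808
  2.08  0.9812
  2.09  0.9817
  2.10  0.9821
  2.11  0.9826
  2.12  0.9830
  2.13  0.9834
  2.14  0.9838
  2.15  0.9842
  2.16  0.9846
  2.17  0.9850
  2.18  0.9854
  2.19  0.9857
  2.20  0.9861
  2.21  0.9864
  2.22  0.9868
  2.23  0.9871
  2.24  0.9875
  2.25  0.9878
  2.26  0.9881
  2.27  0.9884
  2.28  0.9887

σ√T = 0.2 × 0.8165 = 0.1633
d₁ = [ln(280/200) + (0.074 − 0.052 + 0.2²/2)·0.6667] / 0.1633 = [0.3365 + 0.0280] / 0.1633 = 2.2319 which rounds to 2.23
d₂ = d₁ − σ√T = 2.2319 − 0.1633 = 2.0686 which rounds to 2.07
e^(−qT) = e^(−0.052·0.6667) = 0.9659;  e^(−rT) = e^(−0.074·0.6667) = 0.9519
N(d₁) = N(2.23) = 0.9871;  N(d₂) = N(2.07) = 0.9808
C = 280·0.9659·0.9871 − 200·0.9519·0.9808 = 266.9632 − 186.7247 = 80.2385

€80.24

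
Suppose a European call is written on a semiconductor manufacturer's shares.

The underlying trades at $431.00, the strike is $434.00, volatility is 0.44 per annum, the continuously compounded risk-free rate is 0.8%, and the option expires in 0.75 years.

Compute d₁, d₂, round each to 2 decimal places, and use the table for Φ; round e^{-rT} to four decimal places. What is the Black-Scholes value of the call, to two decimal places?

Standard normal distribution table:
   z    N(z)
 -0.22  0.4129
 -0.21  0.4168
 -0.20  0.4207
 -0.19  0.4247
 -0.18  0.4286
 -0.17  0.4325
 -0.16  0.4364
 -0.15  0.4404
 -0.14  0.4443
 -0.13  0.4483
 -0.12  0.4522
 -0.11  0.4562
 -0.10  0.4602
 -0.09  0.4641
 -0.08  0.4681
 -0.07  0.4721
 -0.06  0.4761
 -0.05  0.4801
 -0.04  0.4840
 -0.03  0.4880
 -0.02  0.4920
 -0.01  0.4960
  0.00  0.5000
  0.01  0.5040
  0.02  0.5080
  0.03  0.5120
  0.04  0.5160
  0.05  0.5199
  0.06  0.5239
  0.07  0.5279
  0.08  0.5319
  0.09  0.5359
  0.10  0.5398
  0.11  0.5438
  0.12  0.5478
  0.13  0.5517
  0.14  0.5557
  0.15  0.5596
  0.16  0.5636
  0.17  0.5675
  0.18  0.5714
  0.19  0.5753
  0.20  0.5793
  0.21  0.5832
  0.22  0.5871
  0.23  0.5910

T = 0.75;  σ√T = 0.3811
d₁ = [ln(431/434) + (0.008 + ½·0.44²)·0.75] / (σ√T) = (-0.0069 + 0.0786) / 0.3811 = 0.1881 ≈ 0.19
d₂ = 0.1881 − 0.3811 = -0.1930 ≈ -0.19
e^(−rT) = e^(−0.008·0.75) = 0.9940
C = 431·N(0.19) − 434·0.9940·N(-0.19) = 431·0.5753 − 434·0.9940·0.4247 = 247.9543 − 183.2139 = 64.7404

$64.74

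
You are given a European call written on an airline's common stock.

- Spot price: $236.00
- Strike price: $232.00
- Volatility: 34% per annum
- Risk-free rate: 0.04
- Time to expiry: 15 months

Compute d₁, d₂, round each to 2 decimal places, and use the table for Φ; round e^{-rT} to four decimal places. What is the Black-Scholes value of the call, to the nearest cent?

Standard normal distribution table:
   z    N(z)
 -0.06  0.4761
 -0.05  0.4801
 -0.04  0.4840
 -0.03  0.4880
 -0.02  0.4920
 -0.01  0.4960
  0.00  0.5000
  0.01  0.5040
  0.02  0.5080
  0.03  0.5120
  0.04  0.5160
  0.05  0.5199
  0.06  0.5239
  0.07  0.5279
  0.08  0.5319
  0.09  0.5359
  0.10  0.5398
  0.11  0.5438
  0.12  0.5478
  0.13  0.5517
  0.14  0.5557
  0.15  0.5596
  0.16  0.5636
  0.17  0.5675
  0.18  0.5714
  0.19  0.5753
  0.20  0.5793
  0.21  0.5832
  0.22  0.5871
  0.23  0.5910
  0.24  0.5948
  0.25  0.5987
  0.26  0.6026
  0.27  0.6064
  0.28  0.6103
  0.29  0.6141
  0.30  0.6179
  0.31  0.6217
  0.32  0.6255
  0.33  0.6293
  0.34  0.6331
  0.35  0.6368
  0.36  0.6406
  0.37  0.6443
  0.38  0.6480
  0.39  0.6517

$42.60

T = 1.25;  σ√T = 0.3801
d₁ = [ln(236/232) + (0.04 + 0.34²/2)·1.25] / 0.3801 = [0.0171 + 0.1223] / 0.3801 = 0.3666 ≈ 0.37
d₂ = d₁ − σ√T = 0.3666 − 0.3801 = -0.0136 ≈ -0.01
exp(−rT) = exp(−0.04·1.25) = 0.9512
N(d₁) = N(0.37) = 0.6443;  N(d₂) = N(-0.01) = 0.4960
C = 236·0.6443 − 232·0.9512·0.4960 = 152.0548 − 109.4565 = 42.5983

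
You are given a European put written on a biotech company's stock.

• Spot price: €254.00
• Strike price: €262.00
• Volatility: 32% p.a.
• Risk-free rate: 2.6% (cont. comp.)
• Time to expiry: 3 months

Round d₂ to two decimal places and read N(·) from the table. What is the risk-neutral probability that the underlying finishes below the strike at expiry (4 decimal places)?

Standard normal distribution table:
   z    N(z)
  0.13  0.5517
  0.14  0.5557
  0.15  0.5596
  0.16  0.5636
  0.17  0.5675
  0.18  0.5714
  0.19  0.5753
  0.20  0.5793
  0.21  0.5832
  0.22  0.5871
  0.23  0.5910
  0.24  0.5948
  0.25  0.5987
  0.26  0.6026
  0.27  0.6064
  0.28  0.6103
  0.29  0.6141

T = 0.25;  σ√T = 0.1600
ln(S/K) + (r + σ²/2)T = ln(254/262) + (0.026 + 0.32²/2)·0.25 = -0.0310 + 0.0193 = -0.0117
d₁ = -0.0117 / 0.1600 = -0.0732 ⇒ -0.07
d₂ = d₁ − σ√T = -0.0732 − 0.1600 = -0.2332 ⇒ -0.23
Pr(exercise) under Q = N(−d₂) = N(0.23) = 0.5910

0.5910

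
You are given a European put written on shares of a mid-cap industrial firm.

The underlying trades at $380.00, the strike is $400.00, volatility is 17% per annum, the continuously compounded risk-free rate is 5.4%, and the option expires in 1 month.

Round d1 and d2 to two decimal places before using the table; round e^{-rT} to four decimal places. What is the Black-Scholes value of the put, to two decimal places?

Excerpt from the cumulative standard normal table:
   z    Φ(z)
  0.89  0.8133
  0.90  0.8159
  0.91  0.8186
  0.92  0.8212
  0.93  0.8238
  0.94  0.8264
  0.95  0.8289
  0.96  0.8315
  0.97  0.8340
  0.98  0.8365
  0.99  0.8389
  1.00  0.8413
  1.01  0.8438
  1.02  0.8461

σ√T = 0.17 × 0.2887 = 0.0491
d₁ = [ln(380/400) + (0.054 + 0.17²/2)·0.08333] / 0.0491 = [-0.0513 + 0.0057] / 0.0491 = -0.9290 ≈ -0.93
d₂ = d₁ − σ√T = -0.9290 − 0.0491 = -0.9780 ≈ -0.98
exp(−rT) = exp(−0.054·0.08333) = 0.9955
N(−d₂) = N(0.98) = 0.8365;  N(−d₁) = N(0.93) = 0.8238
P = 400·0.9955·0.8365 − 380·0.8238 = 333.0943 − 313.0440 = 20.0503

$20.05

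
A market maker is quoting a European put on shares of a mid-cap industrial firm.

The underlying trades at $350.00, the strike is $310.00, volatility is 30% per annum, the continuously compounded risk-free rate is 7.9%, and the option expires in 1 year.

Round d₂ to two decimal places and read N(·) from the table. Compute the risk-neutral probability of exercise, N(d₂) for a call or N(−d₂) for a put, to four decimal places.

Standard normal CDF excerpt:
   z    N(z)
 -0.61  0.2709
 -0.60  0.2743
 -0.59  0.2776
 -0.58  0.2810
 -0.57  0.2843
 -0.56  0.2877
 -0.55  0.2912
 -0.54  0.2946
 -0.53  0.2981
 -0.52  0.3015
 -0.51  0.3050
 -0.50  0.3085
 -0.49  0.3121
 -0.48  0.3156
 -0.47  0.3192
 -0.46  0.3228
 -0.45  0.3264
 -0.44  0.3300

0.3015

σ√T = 0.3 × 1.0000 = 0.3000
d₁ = [ln(350/310) + (0.079 + 0.3²/2)·1] / 0.3000 = [0.1214 + 0.1240] / 0.3000 = 0.8179 which rounds to 0.82
d₂ = d₁ − σ√T = 0.8179 − 0.3000 = 0.5179 which rounds to 0.52
Risk-neutral Pr[S_T < K] = N(−d₂) = N(-0.52) = 0.3015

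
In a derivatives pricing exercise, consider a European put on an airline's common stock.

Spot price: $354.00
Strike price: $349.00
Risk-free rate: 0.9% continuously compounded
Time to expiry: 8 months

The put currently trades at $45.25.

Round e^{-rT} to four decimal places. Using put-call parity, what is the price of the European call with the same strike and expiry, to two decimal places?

e^(−rT) = e^(−0.009·0.6667) = 0.9940
Put-call parity: C − P = S − K·e^(−rT) = 354 − 349·0.9940 = 354 − 346.9060 = 7.0940
C = P + (C − P) = 45.25 + (7.0940) = 52.3440

$52.34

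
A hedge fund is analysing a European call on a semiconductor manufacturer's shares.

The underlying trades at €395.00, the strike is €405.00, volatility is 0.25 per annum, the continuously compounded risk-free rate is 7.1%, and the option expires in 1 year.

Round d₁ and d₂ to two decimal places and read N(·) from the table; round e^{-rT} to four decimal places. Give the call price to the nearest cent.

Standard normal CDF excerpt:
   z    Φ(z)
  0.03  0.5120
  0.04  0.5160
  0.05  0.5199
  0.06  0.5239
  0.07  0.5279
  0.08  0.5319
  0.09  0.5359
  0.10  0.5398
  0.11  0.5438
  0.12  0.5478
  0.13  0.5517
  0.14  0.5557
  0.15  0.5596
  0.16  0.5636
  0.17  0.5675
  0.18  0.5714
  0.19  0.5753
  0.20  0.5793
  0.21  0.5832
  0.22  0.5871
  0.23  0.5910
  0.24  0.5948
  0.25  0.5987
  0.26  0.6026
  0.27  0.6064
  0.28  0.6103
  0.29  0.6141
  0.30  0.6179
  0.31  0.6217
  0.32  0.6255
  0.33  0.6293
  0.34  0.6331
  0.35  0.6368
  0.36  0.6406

T = 1;  σ√T = 0.2500
d₁ = [ln(395/405) + (0.071 + ½·0.25²)·1] / (σ√T) = (-0.0250 + 0.1022) / 0.2500 = 0.3090 which rounds to 0.31
d₂ = 0.3090 − 0.2500 = 0.0590 which rounds to 0.06
e^(−rT) = e^(−0.071·1) = 0.9315
N(d₁) = N(0.31) = 0.6217;  N(d₂) = N(0.06) = 0.5239
C = 395·0.6217 − 405·0.9315·0.5239 = 245.5715 − 197.6452 = 47.9263

€47.93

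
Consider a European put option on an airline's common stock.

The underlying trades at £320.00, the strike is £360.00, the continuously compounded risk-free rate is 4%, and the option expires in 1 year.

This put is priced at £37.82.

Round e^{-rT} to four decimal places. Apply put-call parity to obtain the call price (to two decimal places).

£11.93

exp(−rT) = exp(−0.04·1) = 0.9608
Put-call parity: C − P = S − K·e^(−rT) = 320 − 360·0.9608 = 320 − 345.8880 = -25.8880
C = P + (C − P) = 37.82 + (-25.8880) = 11.9320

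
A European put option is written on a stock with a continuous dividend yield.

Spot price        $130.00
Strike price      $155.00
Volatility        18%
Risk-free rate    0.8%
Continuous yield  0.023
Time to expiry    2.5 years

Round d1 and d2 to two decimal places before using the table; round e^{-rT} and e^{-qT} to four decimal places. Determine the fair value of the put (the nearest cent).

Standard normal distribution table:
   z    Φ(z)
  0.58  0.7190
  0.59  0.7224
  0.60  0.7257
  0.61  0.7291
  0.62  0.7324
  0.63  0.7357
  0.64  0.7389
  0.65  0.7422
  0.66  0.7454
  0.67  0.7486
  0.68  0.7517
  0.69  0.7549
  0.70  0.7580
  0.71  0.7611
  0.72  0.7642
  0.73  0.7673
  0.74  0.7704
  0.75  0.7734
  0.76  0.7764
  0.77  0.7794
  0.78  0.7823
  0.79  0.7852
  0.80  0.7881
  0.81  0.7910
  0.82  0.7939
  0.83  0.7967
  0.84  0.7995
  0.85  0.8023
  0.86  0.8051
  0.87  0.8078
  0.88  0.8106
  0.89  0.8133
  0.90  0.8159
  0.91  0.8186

T = 2.5;  σ√T = 0.2846
ln(S/K) + (r − q + σ²/2)T = ln(130/155) + (0.008 − 0.023 + 0.18²/2)·2.5 = -0.1759 + 0.0030 = -0.1729
d₁ = -0.1729 / 0.2846 = -0.6075 → -0.61
d₂ = d₁ − σ√T = -0.6075 − 0.2846 = -0.8921 → -0.89
exp(−qT) = exp(−0.023·2.5) = 0.9441;  exp(−rT) = exp(−0.008·2.5) = 0.9802
P = 155·0.9802·N(0.89) − 130·0.9441·N(0.61) = 155·0.9802·0.8133 − 130·0.9441·0.7291 = 123.5655 − 89.4846 = 34.0809

$34.08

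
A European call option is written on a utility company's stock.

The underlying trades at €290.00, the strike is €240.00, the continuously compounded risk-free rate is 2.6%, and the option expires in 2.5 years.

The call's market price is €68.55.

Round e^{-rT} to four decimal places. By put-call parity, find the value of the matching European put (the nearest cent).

e^(−rT) = e^(−0.026·2.5) = 0.9371
Put-call parity: C − P = S − K·e^(−rT) = 290 − 240·0.9371 = 290 − 224.9040 = 65.0960
P = C − (C − P) = 68.55 − (65.0960) = 3.4540

€3.45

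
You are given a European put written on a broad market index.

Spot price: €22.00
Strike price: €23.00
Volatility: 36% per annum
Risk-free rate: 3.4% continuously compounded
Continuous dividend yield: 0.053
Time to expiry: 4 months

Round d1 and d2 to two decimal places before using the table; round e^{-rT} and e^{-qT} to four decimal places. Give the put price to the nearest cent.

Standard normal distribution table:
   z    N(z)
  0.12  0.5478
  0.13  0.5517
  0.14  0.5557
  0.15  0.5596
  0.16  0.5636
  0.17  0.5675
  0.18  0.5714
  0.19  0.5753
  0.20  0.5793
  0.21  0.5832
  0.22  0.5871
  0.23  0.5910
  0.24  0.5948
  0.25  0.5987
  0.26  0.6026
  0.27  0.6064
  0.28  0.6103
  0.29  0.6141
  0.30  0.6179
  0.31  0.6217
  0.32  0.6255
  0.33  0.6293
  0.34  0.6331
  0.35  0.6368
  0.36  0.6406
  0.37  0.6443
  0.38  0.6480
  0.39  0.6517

σ√T = 0.36 × 0.5774 = 0.2078
d₁ = [ln(22/23) + (0.034 − 0.053 + 0.36²/2)·0.3333] / 0.2078 = [-0.0445 + 0.0153] / 0.2078 = -0.1404 → -0.14
d₂ = d₁ − σ√T = -0.1404 − 0.2078 = -0.3483 → -0.35
e^(−qT) = e^(−0.053·0.3333) = 0.9825;  e^(−rT) = e^(−0.034·0.3333) = 0.9887
N(−d₂) = N(0.35) = 0.6368;  N(−d₁) = N(0.14) = 0.5557
P = 23·0.9887·0.6368 − 22·0.9825·0.5557 = 14.4809 − 12.0115 = 2.4694

€2.47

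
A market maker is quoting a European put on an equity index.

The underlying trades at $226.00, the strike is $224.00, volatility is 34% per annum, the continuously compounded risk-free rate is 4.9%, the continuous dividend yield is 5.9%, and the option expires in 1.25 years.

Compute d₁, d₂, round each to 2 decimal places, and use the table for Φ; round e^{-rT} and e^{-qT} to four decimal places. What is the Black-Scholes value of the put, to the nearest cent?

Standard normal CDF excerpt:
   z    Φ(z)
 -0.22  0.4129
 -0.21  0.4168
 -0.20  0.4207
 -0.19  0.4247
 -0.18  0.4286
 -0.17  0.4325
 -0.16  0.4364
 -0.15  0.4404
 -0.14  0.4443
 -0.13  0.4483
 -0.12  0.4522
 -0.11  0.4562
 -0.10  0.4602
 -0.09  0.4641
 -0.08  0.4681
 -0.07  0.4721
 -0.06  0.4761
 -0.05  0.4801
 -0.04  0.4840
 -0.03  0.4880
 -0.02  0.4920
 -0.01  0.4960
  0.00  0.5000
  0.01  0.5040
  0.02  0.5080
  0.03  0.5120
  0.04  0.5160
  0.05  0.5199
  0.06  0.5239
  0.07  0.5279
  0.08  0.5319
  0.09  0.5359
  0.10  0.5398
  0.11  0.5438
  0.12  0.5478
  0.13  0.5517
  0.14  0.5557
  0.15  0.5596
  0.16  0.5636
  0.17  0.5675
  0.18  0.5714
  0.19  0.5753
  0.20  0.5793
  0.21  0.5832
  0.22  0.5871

$32.08

T = 1.25;  σ√T = 0.3801
d₁ = [ln(226/224) + (0.049 − 0.059 + 0.34²/2)·1.25] / 0.3801 = [0.0089 + 0.0598] / 0.3801 = 0.1806 ⇒ 0.18
d₂ = d₁ − σ√T = 0.1806 − 0.3801 = -0.1996 ⇒ -0.20
exp(−qT) = exp(−0.059·1.25) = 0.9289;  exp(−rT) = exp(−0.049·1.25) = 0.9406
N(−d₂) = N(0.20) = 0.5793;  N(−d₁) = N(-0.18) = 0.4286
P = 224·0.9406·0.5793 − 226·0.9289·0.4286 = 122.0553 − 89.9766 = 32.0787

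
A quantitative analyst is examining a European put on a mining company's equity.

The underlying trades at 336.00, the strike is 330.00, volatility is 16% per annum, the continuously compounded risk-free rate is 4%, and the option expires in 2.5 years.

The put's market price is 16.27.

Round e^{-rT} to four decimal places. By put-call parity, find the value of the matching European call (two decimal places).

53.69

exp(−rT) = exp(−0.04·2.5) = 0.9048
Put-call parity: C − P = S − K·e^(−rT) = 336 − 330·0.9048 = 336 − 298.5840 = 37.4160
C = P + (C − P) = 16.27 + (37.4160) = 53.6860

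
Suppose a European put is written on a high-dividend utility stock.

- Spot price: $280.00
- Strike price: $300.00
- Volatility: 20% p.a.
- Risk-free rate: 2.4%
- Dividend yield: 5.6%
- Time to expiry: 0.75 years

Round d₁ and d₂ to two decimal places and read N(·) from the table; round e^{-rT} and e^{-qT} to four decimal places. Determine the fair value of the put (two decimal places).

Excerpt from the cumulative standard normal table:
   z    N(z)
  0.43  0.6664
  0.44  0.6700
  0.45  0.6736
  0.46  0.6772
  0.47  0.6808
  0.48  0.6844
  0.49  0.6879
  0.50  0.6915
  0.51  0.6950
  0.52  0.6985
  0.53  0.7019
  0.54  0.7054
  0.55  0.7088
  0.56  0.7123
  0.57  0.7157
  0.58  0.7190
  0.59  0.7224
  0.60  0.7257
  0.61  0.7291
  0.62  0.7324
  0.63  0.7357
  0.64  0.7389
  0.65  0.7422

$34.95

σ√T = 0.2 × 0.8660 = 0.1732
ln(S/K) + (r − q + σ²/2)T = ln(280/300) + (0.024 − 0.056 + 0.2²/2)·0.75 = -0.0690 − 0.0090 = -0.0780
d₁ = -0.0780 / 0.1732 = -0.4503 which rounds to -0.45
d₂ = d₁ − σ√T = -0.4503 − 0.1732 = -0.6235 which rounds to -0.62
exp(−qT) = exp(−0.056·0.75) = 0.9589;  exp(−rT) = exp(−0.024·0.75) = 0.9822
N(−d₂) = N(0.62) = 0.7324;  N(−d₁) = N(0.45) = 0.6736
P = 300·0.9822·0.7324 − 280·0.9589·0.6736 = 215.8090 − 180.8562 = 34.9528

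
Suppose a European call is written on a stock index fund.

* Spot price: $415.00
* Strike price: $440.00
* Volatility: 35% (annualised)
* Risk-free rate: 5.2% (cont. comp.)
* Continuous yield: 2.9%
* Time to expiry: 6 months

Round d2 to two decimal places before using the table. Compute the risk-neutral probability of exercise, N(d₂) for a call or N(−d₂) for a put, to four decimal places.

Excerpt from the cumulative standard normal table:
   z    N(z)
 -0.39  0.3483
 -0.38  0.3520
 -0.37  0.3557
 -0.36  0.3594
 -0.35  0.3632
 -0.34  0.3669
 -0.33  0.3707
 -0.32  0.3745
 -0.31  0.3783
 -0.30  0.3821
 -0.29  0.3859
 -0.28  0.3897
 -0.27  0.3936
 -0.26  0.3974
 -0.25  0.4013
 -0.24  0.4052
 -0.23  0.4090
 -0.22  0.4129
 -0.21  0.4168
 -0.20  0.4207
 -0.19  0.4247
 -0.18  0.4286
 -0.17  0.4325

σ√T = 0.35·√0.5 = 0.2475
d₁ = [ln(415/440) + (0.052 − 0.029 + 0.35²/2)·0.5] / 0.2475 = [-0.0585 + 0.0421] / 0.2475 = -0.0661 ≈ -0.07
d₂ = d₁ − σ√T = -0.0661 − 0.2475 = -0.3136 ≈ -0.31
Risk-neutral Pr[S_T > K] = N(d₂) = N(-0.31) = 0.3783

0.3783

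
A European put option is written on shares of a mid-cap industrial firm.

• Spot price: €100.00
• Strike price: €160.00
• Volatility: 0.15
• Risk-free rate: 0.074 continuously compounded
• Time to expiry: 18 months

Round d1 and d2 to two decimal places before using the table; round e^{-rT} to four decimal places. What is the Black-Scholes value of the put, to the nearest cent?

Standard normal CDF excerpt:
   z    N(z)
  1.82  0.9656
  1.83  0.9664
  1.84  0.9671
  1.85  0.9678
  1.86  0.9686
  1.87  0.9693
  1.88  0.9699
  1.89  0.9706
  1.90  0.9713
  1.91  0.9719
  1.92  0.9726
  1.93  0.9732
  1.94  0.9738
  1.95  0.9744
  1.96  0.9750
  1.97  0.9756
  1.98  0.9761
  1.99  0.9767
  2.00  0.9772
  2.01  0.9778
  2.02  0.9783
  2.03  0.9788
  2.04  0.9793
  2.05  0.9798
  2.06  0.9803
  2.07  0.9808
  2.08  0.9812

T = 1.5;  σ√T = 0.1837
d₁ = [ln(100/160) + (0.074 + 0.15²/2)·1.5] / 0.1837 = [-0.4700 + 0.1279] / 0.1837 = -1.8623 → -1.86
d₂ = d₁ − σ√T = -1.8623 − 0.1837 = -2.0460 → -2.05
e^(−rT) = e^(−0.074·1.5) = 0.8949
N(−d₂) = N(2.05) = 0.9798;  N(−d₁) = N(1.86) = 0.9686
P = 160·0.8949·0.9798 − 100·0.9686 = 140.2917 − 96.8600 = 43.4317

€43.43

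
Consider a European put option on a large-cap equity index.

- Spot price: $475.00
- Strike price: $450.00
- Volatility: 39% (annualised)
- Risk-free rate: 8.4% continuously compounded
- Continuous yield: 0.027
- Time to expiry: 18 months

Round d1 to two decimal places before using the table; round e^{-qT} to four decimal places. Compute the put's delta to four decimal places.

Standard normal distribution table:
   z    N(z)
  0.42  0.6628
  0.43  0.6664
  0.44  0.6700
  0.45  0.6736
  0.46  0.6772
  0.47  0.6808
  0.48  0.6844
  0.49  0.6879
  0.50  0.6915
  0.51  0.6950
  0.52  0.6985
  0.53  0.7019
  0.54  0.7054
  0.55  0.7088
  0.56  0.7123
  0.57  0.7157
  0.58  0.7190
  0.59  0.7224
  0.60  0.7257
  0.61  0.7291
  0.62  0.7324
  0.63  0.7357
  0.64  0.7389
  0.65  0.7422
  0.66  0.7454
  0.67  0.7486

T = 1.5;  σ√T = 0.4777
d₁ = [ln(475/450) + (0.084 − 0.027 + 0.39²/2)·1.5] / 0.4777 = [0.0541 + 0.1996] / 0.4777 = 0.5310 → 0.53
N(d₁) = N(0.53) = 0.7019
Δ_put = exp(−qT)·(N(d₁) − 1) = 0.9603·(0.7019 − 1) = -0.2863

-0.2863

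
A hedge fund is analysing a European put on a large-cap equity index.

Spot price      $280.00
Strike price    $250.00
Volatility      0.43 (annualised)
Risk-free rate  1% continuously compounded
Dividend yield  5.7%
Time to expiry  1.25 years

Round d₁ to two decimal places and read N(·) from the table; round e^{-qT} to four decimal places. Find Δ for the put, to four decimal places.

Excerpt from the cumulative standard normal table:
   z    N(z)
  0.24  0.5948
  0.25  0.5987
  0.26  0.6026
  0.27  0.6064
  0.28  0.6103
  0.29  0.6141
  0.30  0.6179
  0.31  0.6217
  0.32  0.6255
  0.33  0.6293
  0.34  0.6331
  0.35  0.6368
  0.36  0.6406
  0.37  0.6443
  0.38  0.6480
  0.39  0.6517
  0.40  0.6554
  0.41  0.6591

T = 1.25;  σ√T = 0.4808
d₁ = [ln(280/250) + (0.01 − 0.057 + ½·0.43²)·1.25] / (σ√T) = (0.1133 + 0.0568) / 0.4808 = 0.3539 → 0.35
N(d₁) = N(0.35) = 0.6368
Δ_put = e^(−qT)·(N(d₁) − 1) = 0.9312·(0.6368 − 1) = -0.3382

-0.3382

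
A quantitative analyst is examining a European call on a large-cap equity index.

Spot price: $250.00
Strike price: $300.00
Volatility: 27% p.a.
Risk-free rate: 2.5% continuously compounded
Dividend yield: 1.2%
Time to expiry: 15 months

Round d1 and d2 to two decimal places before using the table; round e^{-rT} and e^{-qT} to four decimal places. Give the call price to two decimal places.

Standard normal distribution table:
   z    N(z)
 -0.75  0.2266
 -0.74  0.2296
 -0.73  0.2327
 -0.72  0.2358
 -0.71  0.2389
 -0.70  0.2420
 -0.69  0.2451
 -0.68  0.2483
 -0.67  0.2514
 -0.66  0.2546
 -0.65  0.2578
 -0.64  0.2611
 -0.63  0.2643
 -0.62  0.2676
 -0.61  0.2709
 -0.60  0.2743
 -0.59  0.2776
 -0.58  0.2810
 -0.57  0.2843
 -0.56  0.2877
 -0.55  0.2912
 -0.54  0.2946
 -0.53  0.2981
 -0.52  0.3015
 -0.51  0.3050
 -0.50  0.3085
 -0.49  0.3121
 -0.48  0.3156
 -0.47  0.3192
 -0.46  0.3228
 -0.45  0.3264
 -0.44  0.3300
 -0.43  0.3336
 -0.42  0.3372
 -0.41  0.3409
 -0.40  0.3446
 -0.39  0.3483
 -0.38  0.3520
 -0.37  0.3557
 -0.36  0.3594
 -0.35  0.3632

T = 1.25;  σ√T = 0.3019
d₁ = [ln(250/300) + (0.025 − 0.012 + 0.27²/2)·1.25] / 0.3019 = [-0.1823 + 0.0618] / 0.3019 = -0.3992 ≈ -0.40
d₂ = d₁ − σ√T = -0.3992 − 0.3019 = -0.7011 ≈ -0.70
e^(−qT) = e^(−0.012·1.25) = 0.9851;  e^(−rT) = e^(−0.025·1.25) = 0.9692
C = 250·0.9851·N(-0.40) − 300·0.9692·N(-0.70) = 250·0.9851·0.3446 − 300·0.9692·0.2420 = 84.8664 − 70.3639 = 14.5024

$14.50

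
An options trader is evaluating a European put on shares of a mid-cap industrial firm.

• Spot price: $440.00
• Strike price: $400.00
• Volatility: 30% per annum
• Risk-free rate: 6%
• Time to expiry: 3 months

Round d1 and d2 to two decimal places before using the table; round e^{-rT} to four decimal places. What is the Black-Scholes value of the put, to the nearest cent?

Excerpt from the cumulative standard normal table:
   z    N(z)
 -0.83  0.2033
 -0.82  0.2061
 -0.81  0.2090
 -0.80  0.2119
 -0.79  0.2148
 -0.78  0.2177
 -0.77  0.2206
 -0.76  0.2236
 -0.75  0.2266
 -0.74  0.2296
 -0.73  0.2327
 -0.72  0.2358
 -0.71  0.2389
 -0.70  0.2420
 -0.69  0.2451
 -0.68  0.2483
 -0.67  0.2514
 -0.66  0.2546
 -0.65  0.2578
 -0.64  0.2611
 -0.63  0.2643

T = 0.25;  σ√T = 0.1500
ln(S/K) + (r + σ²/2)T = ln(440/400) + (0.06 + 0.3²/2)·0.25 = 0.0953 + 0.0262 = 0.1216
d₁ = 0.1216 / 0.1500 = 0.8104 → 0.81
d₂ = d₁ − σ√T = 0.8104 − 0.1500 = 0.6604 → 0.66
e^(−rT) = e^(−0.06·0.25) = 0.9851
N(−d₂) = N(-0.66) = 0.2546;  N(−d₁) = N(-0.81) = 0.2090
P = 400·0.9851·0.2546 − 440·0.2090 = 100.3226 − 91.9600 = 8.3626

$8.36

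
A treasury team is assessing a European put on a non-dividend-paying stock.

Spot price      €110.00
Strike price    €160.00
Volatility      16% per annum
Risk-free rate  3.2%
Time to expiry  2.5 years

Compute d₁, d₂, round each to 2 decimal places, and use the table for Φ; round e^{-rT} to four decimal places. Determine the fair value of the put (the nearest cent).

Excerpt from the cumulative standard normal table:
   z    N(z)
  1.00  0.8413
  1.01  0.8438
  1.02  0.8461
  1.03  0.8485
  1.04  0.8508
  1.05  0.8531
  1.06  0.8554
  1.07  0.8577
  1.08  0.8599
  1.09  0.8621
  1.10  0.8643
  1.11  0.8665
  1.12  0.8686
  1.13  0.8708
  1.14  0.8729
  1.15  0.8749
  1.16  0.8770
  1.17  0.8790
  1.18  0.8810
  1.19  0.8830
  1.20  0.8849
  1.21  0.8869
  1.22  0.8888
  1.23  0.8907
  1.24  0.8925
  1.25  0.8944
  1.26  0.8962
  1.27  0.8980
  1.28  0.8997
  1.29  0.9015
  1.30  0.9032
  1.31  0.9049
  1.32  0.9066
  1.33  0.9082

€39.56

T = 2.5;  σ√T = 0.2530
ln(S/K) + (r + σ²/2)T = ln(110/160) + (0.032 + 0.16²/2)·2.5 = -0.3747 + 0.1120 = -0.2627
d₁ = -0.2627 / 0.2530 = -1.0384 ≈ -1.04
d₂ = d₁ − σ√T = -1.0384 − 0.2530 = -1.2914 ≈ -1.29
e^(−rT) = e^(−0.032·2.5) = 0.9231
P = 160·0.9231·N(1.29) − 110·N(1.04) = 160·0.9231·0.9015 − 110·0.8508 = 133.1479 − 93.5880 = 39.5599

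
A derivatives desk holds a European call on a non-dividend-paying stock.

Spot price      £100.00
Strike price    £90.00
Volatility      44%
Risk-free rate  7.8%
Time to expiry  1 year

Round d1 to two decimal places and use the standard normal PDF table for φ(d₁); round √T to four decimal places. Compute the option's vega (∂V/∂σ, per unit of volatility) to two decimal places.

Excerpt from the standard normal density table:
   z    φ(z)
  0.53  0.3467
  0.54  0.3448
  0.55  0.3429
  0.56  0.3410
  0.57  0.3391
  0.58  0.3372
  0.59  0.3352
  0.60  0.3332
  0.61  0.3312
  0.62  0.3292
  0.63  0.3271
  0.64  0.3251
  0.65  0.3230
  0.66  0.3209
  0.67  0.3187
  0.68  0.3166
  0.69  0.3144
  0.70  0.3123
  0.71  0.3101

σ√T = 0.44·√1 = 0.4400
d₁ = [ln(100/90) + (0.078 + 0.44²/2)·1] / 0.4400 = [0.1054 + 0.1748] / 0.4400 = 0.6367 which rounds to 0.64
√T = √1 = 1.0000
φ(d₁) = φ(0.64) = 0.3251
vega = S·φ(d₁)·√T = 100·0.3251·1.0000 = 32.5100
(Call and put vega coincide under Black-Scholes.)

32.51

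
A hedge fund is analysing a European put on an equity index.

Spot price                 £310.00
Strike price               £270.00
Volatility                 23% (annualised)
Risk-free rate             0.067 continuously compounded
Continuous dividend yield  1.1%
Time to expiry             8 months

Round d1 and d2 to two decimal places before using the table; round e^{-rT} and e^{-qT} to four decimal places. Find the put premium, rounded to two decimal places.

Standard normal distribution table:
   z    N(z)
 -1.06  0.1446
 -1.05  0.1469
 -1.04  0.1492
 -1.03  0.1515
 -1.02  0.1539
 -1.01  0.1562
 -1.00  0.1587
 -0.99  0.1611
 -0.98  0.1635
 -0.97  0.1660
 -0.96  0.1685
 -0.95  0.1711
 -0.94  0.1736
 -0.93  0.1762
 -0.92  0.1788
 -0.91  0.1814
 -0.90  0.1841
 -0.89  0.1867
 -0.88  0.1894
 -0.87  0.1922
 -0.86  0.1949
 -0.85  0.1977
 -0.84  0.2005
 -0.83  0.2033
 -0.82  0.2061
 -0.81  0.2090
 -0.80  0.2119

£5.15

σ√T = 0.23·√0.6667 = 0.1878
ln(S/K) + (r − q + σ²/2)T = ln(310/270) + (0.067 − 0.011 + 0.23²/2)·0.6667 = 0.1382 + 0.0550 = 0.1931
d₁ = 0.1931 / 0.1878 = 1.0283 which rounds to 1.03
d₂ = d₁ − σ√T = 1.0283 − 0.1878 = 0.8405 which rounds to 0.84
e^(−qT) = e^(−0.011·0.6667) = 0.9927;  e^(−rT) = e^(−0.067·0.6667) = 0.9563
N(−d₂) = N(-0.84) = 0.2005;  N(−d₁) = N(-1.03) = 0.1515
P = 270·0.9563·0.2005 − 310·0.9927·0.1515 = 51.7693 − 46.6222 = 5.1471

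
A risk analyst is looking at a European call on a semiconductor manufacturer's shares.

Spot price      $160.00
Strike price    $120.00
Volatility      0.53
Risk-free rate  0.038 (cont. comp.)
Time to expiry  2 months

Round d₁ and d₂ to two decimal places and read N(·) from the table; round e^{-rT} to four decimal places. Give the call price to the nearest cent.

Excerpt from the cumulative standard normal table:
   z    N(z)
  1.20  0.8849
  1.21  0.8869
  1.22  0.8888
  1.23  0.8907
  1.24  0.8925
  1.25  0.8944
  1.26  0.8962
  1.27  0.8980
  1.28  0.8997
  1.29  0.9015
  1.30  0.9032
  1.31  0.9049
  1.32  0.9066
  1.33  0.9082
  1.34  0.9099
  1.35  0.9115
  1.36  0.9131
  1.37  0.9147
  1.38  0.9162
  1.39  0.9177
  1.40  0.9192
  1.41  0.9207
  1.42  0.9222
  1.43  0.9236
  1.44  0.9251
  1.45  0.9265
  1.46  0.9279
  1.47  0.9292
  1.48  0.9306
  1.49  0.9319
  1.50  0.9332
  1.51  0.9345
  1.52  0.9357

T = 0.1667;  σ√T = 0.2164
d₁ = [ln(160/120) + (0.038 + 0.53²/2)·0.1667] / 0.2164 = [0.2877 + 0.0297] / 0.2164 = 1.4670 ≈ 1.47
d₂ = d₁ − σ√T = 1.4670 − 0.2164 = 1.2507 ≈ 1.25
e^(−rT) = e^(−0.038·0.1667) = 0.9937
C = 160·N(1.47) − 120·0.9937·N(1.25) = 160·0.9292 − 120·0.9937·0.8944 = 148.6720 − 106.6518 = 42.0202

$42.02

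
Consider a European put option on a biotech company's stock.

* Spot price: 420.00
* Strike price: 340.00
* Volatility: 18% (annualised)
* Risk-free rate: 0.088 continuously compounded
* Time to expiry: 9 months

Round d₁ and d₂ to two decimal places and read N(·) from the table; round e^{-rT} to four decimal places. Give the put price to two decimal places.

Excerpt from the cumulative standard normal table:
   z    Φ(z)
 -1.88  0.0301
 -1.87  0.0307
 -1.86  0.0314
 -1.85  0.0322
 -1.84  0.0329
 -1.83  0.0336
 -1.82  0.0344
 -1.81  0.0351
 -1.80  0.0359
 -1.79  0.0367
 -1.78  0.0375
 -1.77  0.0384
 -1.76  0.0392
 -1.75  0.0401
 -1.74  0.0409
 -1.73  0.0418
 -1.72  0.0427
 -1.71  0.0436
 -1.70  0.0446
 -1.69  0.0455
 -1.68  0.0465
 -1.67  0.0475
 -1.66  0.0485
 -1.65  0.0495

1.01

T = 0.75;  σ√T = 0.1559
d₁ = [ln(420/340) + (0.088 + 0.18²/2)·0.75] / 0.1559 = [0.2113 + 0.0781] / 0.1559 = 1.8569 ≈ 1.86
d₂ = d₁ − σ√T = 1.8569 − 0.1559 = 1.7010 ≈ 1.70
exp(−rT) = exp(−0.088·0.75) = 0.9361
P = 340·0.9361·N(-1.70) − 420·N(-1.86) = 340·0.9361·0.0446 − 420·0.0314 = 14.1950 − 13.1880 = 1.0070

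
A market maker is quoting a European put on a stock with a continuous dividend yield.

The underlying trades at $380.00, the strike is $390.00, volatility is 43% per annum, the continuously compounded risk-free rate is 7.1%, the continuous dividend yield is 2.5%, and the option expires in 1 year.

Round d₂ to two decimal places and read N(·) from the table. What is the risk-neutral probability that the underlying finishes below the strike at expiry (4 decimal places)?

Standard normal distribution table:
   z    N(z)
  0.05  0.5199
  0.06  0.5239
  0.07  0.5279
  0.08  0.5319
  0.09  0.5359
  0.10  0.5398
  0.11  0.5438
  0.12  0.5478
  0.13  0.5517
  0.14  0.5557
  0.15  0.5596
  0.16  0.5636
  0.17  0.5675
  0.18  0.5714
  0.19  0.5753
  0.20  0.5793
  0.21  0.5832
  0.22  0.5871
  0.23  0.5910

0.5675

σ√T = 0.43 × 1.0000 = 0.4300
d₁ = [ln(380/390) + (0.071 − 0.025 + 0.43²/2)·1] / 0.4300 = [-0.0260 + 0.1384] / 0.4300 = 0.2616 ⇒ 0.26
d₂ = d₁ − σ√T = 0.2616 − 0.4300 = -0.1684 ⇒ -0.17
Risk-neutral Pr[S_T < K] = N(−d₂) = N(0.17) = 0.5675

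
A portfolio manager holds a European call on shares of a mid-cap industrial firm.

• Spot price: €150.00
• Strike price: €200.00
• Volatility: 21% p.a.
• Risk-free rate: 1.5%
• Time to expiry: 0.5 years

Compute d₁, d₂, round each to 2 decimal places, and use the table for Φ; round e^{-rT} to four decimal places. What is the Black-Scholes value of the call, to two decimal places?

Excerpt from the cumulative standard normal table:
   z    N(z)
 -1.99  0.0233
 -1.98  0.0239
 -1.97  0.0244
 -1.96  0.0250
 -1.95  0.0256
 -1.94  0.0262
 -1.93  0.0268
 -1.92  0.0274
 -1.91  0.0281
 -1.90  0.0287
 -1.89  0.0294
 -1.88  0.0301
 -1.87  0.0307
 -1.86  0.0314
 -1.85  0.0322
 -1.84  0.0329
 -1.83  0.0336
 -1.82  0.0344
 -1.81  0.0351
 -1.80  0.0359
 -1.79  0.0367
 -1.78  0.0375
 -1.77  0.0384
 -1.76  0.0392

σ√T = 0.21·√0.5 = 0.1485
d₁ = [ln(150/200) + (0.015 + 0.21²/2)·0.5] / 0.1485 = [-0.2877 + 0.0185] / 0.1485 = -1.8126 which rounds to -1.81
d₂ = d₁ − σ√T = -1.8126 − 0.1485 = -1.9611 which rounds to -1.96
exp(−rT) = exp(−0.015·0.5) = 0.9925
C = 150·N(-1.81) − 200·0.9925·N(-1.96) = 150·0.0351 − 200·0.9925·0.0250 = 5.2650 − 4.9625 = 0.3025

€0.30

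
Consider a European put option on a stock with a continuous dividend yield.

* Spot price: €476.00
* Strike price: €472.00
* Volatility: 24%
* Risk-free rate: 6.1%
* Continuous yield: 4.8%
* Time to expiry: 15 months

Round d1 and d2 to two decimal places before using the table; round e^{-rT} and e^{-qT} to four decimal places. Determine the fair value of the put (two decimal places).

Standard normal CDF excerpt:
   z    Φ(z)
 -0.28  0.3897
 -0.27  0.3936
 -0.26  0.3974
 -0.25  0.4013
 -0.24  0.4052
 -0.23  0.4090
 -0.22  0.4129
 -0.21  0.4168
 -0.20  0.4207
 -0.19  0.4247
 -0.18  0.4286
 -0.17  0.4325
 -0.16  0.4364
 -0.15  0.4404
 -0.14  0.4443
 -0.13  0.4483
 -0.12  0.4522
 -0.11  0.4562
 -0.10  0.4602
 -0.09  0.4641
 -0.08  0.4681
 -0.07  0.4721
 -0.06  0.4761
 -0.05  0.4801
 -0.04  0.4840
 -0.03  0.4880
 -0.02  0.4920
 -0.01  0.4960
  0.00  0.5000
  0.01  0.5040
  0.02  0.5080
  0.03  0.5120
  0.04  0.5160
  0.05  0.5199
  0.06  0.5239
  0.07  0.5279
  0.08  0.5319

€42.32

σ√T = 0.24 × 1.1180 = 0.2683
d₁ = [ln(476/472) + (0.061 − 0.048 + 0.24²/2)·1.25] / 0.2683 = [0.0084 + 0.0522] / 0.2683 = 0.2262 ≈ 0.23
d₂ = d₁ − σ√T = 0.2262 − 0.2683 = -0.0422 ≈ -0.04
e^(−qT) = e^(−0.048·1.25) = 0.9418;  e^(−rT) = e^(−0.061·1.25) = 0.9266
N(−d₂) = N(0.04) = 0.5160;  N(−d₁) = N(-0.23) = 0.4090
P = 472·0.9266·0.5160 − 476·0.9418·0.4090 = 225.6753 − 183.3534 = 42.3219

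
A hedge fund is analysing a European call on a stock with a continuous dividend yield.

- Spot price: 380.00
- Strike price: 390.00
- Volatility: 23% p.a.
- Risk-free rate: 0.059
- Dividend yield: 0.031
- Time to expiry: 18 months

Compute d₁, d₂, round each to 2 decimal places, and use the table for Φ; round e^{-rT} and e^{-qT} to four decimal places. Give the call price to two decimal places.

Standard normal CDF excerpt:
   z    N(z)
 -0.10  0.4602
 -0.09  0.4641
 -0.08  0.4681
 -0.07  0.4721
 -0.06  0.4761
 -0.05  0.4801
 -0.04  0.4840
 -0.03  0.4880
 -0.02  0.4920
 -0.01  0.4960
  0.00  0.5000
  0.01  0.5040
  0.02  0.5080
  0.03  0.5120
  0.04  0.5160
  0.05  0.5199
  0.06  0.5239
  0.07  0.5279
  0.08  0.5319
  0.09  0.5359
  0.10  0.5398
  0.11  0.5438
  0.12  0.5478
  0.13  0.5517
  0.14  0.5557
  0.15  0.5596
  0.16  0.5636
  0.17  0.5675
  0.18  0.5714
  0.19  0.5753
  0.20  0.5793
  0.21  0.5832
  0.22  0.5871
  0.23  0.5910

43.04

σ√T = 0.23 × 1.2247 = 0.2817
d₁ = [ln(380/390) + (0.059 − 0.031 + 0.23²/2)·1.5] / 0.2817 = [-0.0260 + 0.0817] / 0.2817 = 0.1977 ⇒ 0.20
d₂ = d₁ − σ√T = 0.1977 − 0.2817 = -0.0840 ⇒ -0.08
exp(−qT) = exp(−0.031·1.5) = 0.9546;  exp(−rT) = exp(−0.059·1.5) = 0.9153
N(d₁) = N(0.20) = 0.5793;  N(d₂) = N(-0.08) = 0.4681
C = 380·0.9546·0.5793 − 390·0.9153·0.4681 = 210.1399 − 167.0963 = 43.0437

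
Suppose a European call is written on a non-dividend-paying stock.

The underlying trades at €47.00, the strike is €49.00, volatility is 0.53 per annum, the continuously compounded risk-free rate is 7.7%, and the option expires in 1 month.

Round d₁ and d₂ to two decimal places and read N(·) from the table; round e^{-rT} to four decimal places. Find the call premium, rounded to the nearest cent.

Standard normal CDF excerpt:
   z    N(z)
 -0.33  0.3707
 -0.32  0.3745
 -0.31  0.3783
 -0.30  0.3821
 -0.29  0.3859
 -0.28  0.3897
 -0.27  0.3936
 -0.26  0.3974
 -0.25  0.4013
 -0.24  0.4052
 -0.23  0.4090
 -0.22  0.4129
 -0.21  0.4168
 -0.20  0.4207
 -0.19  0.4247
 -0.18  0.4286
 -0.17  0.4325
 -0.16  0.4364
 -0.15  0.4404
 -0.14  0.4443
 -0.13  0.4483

€2.28

σ√T = 0.53 × 0.2887 = 0.1530
ln(S/K) + (r + σ²/2)T = ln(47/49) + (0.077 + 0.53²/2)·0.08333 = -0.0417 + 0.0181 = -0.0236
d₁ = -0.0236 / 0.1530 = -0.1539 ⇒ -0.15
d₂ = d₁ − σ√T = -0.1539 − 0.1530 = -0.3069 ⇒ -0.31
e^(−rT) = e^(−0.077·0.08333) = 0.9936
N(d₁) = N(-0.15) = 0.4404;  N(d₂) = N(-0.31) = 0.3783
C = 47·0.4404 − 49·0.9936·0.3783 = 20.6988 − 18.4181 = 2.2807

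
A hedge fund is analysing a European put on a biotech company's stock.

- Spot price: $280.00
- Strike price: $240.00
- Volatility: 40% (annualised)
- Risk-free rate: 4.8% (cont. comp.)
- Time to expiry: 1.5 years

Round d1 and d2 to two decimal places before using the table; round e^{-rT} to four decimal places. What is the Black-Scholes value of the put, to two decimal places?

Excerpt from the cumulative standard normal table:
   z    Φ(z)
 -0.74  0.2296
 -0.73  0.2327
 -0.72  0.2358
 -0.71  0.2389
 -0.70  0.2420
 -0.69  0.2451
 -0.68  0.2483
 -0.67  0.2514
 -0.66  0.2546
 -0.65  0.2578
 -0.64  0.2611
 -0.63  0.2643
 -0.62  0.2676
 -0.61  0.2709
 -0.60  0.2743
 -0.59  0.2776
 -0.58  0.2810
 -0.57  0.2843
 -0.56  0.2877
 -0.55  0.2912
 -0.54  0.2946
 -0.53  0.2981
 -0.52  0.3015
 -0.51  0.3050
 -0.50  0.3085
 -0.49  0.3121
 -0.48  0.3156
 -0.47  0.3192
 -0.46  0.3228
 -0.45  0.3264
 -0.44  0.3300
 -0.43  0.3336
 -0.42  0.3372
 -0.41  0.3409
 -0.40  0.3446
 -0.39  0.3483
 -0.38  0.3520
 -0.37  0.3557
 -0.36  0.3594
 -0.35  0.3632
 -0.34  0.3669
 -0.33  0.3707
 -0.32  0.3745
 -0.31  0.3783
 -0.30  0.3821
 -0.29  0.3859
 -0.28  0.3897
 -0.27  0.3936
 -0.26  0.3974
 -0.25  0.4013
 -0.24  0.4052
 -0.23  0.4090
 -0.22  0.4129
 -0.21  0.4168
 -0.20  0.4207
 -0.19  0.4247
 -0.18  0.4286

σ√T = 0.4 × 1.2247 = 0.4899
d₁ = [ln(280/240) + (0.048 + 0.4²/2)·1.5] / 0.4899 = [0.1542 + 0.1920] / 0.4899 = 0.7066 ≈ 0.71
d₂ = d₁ − σ√T = 0.7066 − 0.4899 = 0.2167 ≈ 0.22
exp(−rT) = exp(−0.048·1.5) = 0.9305
N(−d₂) = N(-0.22) = 0.4129;  N(−d₁) = N(-0.71) = 0.2389
P = 240·0.9305·0.4129 − 280·0.2389 = 92.2088 − 66.8920 = 25.3168

$25.32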